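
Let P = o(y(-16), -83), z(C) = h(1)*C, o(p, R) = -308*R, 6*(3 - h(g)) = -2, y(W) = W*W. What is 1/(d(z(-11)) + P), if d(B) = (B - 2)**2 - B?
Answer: 9/243862 ≈ 3.6906e-5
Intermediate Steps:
y(W) = W**2
h(g) = 10/3 (h(g) = 3 - 1/6*(-2) = 3 + 1/3 = 10/3)
z(C) = 10*C/3
P = 25564 (P = -308*(-83) = 25564)
d(B) = (-2 + B)**2 - B
1/(d(z(-11)) + P) = 1/(((-2 + (10/3)*(-11))**2 - 10*(-11)/3) + 25564) = 1/(((-2 - 110/3)**2 - 1*(-110/3)) + 25564) = 1/(((-116/3)**2 + 110/3) + 25564) = 1/((13456/9 + 110/3) + 25564) = 1/(13786/9 + 25564) = 1/(243862/9) = 9/243862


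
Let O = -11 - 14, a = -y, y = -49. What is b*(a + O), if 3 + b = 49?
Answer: 1104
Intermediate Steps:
a = 49 (a = -1*(-49) = 49)
O = -25
b = 46 (b = -3 + 49 = 46)
b*(a + O) = 46*(49 - 25) = 46*24 = 1104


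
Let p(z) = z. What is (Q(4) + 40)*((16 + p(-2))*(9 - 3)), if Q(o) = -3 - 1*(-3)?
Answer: 3360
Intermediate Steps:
Q(o) = 0 (Q(o) = -3 + 3 = 0)
(Q(4) + 40)*((16 + p(-2))*(9 - 3)) = (0 + 40)*((16 - 2)*(9 - 3)) = 40*(14*6) = 40*84 = 3360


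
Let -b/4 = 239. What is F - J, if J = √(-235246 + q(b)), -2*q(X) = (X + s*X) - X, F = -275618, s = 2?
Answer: -275618 - I*√234290 ≈ -2.7562e+5 - 484.04*I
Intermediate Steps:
b = -956 (b = -4*239 = -956)
q(X) = -X (q(X) = -((X + 2*X) - X)/2 = -(3*X - X)/2 = -X)
J = I*√234290 (J = √(-235246 - 1*(-956)) = √(-235246 + 956) = √(-234290) = I*√234290 ≈ 484.04*I)
F - J = -275618 - I*√234290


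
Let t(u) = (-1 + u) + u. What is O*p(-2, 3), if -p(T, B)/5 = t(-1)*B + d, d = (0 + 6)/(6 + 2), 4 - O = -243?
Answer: 40755/4 ≈ 10189.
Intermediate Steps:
O = 247 (O = 4 - 1*(-243) = 4 + 243 = 247)
t(u) = -1 + 2*u
d = 3/4 (d = 6/8 = 6*(1/8) = 3/4 ≈ 0.75000)
p(T, B) = -15/4 + 15*B (p(T, B) = -5*((-1 + 2*(-1))*B + 3/4) = -5*((-1 - 2)*B + 3/4) = -5*(-3*B + 3/4) = -5*(3/4 - 3*B) = -15/4 + 15*B)
O*p(-2, 3) = 247*(-15/4 + 15*3) = 247*(-15/4 + 45) = 247*(165/4) = 40755/4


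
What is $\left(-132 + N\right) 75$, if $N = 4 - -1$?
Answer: $-9525$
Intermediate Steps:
$N = 5$ ($N = 4 + 1 = 5$)
$\left(-132 + N\right) 75 = \left(-132 + 5\right) 75 = \left(-127\right) 75 = -9525$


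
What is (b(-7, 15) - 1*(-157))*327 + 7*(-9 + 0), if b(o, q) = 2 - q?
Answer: 47025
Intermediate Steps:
(b(-7, 15) - 1*(-157))*327 + 7*(-9 + 0) = ((2 - 1*15) - 1*(-157))*327 + 7*(-9 + 0) = ((2 - 15) + 157)*327 + 7*(-9) = (-13 + 157)*327 - 63 = 144*327 - 63 = 47088 - 63 = 47025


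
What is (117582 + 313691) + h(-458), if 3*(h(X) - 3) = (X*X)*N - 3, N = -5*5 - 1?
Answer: -4160039/3 ≈ -1.3867e+6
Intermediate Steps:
N = -26 (N = -25 - 1 = -26)
h(X) = 2 - 26*X²/3 (h(X) = 3 + ((X*X)*(-26) - 3)/3 = 3 + (X²*(-26) - 3)/3 = 3 + (-26*X² - 3)/3 = 3 + (-3 - 26*X²)/3 = 3 + (-1 - 26*X²/3) = 2 - 26*X²/3)
(117582 + 313691) + h(-458) = (117582 + 313691) + (2 - 26/3*(-458)²) = 431273 + (2 - 26/3*209764) = 431273 + (2 - 5453864/3) = 431273 - 5453858/3 = -4160039/3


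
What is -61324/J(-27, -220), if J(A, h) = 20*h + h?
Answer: 15331/1155 ≈ 13.274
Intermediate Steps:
J(A, h) = 21*h
-61324/J(-27, -220) = -61324/(21*(-220)) = -61324/(-4620) = -61324*(-1/4620) = 15331/1155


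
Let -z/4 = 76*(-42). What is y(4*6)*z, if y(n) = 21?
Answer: 268128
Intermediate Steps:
z = 12768 (z = -304*(-42) = -4*(-3192) = 12768)
y(4*6)*z = 21*12768 = 268128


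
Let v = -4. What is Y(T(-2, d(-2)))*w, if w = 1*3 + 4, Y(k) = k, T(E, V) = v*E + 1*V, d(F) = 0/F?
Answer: 56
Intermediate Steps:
d(F) = 0
T(E, V) = V - 4*E (T(E, V) = -4*E + 1*V = -4*E + V = V - 4*E)
w = 7 (w = 3 + 4 = 7)
Y(T(-2, d(-2)))*w = (0 - 4*(-2))*7 = (0 + 8)*7 = 8*7 = 56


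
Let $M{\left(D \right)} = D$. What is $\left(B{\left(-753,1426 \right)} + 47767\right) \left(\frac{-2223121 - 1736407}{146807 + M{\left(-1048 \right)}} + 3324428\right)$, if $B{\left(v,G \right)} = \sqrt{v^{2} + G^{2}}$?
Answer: $\frac{23146041591023508}{145759} + \frac{484561341324 \sqrt{2600485}}{145759} \approx 1.6416 \cdot 10^{11}$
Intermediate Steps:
$B{\left(v,G \right)} = \sqrt{G^{2} + v^{2}}$
$\left(B{\left(-753,1426 \right)} + 47767\right) \left(\frac{-2223121 - 1736407}{146807 + M{\left(-1048 \right)}} + 3324428\right) = \left(\sqrt{1426^{2} + \left(-753\right)^{2}} + 47767\right) \left(\frac{-2223121 - 1736407}{146807 - 1048} + 3324428\right) = \left(\sqrt{2033476 + 567009} + 47767\right) \left(- \frac{3959528}{145759} + 3324428\right) = \left(\sqrt{2600485} + 47767\right) \left(\left(-3959528\right) \frac{1}{145759} + 3324428\right) = \left(47767 + \sqrt{2600485}\right) \left(- \frac{3959528}{145759} + 3324428\right) = \left(47767 + \sqrt{2600485}\right) \frac{484561341324}{145759} = \frac{23146041591023508}{145759} + \frac{484561341324 \sqrt{2600485}}{145759}$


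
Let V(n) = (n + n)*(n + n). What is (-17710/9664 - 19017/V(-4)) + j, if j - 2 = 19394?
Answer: 184553667/9664 ≈ 19097.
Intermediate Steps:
j = 19396 (j = 2 + 19394 = 19396)
V(n) = 4*n**2 (V(n) = (2*n)*(2*n) = 4*n**2)
(-17710/9664 - 19017/V(-4)) + j = (-17710/9664 - 19017/(4*(-4)**2)) + 19396 = (-17710*1/9664 - 19017/(4*16)) + 19396 = (-8855/4832 - 19017/64) + 19396 = -2889277/9664 + 19396 = 184553667/9664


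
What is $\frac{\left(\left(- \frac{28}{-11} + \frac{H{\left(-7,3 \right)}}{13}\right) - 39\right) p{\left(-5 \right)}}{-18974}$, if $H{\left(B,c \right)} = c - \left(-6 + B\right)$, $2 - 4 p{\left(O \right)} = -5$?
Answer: $\frac{35259}{10853128} \approx 0.0032487$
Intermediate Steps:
$p{\left(O \right)} = \frac{7}{4}$ ($p{\left(O \right)} = \frac{1}{2} - - \frac{5}{4} = \frac{1}{2} + \frac{5}{4} = \frac{7}{4}$)
$H{\left(B,c \right)} = 6 + c - B$
$\frac{\left(\left(- \frac{28}{-11} + \frac{H{\left(-7,3 \right)}}{13}\right) - 39\right) p{\left(-5 \right)}}{-18974} = \frac{\left(\left(- \frac{28}{-11} + \frac{6 + 3 - -7}{13}\right) - 39\right) \frac{7}{4}}{-18974} = \left(\left(\left(-28\right) \left(- \frac{1}{11}\right) + \left(6 + 3 + 7\right) \frac{1}{13}\right) - 39\right) \frac{7}{4} \left(- \frac{1}{18974}\right) = \left(\left(\frac{28}{11} + 16 \cdot \frac{1}{13}\right) - 39\right) \frac{7}{4} \left(- \frac{1}{18974}\right) = \left(\left(\frac{28}{11} + \frac{16}{13}\right) - 39\right) \frac{7}{4} \left(- \frac{1}{18974}\right) = \left(\frac{540}{143} - 39\right) \frac{7}{4} \left(- \frac{1}{18974}\right) = \left(- \frac{5037}{143}\right) \frac{7}{4} \left(- \frac{1}{18974}\right) = \left(- \frac{35259}{572}\right) \left(- \frac{1}{18974}\right) = \frac{35259}{10853128}$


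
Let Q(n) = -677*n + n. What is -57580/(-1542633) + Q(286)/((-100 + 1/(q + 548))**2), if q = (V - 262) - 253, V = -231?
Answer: -11669879595118772/604834931129433 ≈ -19.294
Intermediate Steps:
q = -746 (q = (-231 - 262) - 253 = -493 - 253 = -746)
Q(n) = -676*n
-57580/(-1542633) + Q(286)/((-100 + 1/(q + 548))**2) = -57580/(-1542633) + (-676*286)/((-100 + 1/(-746 + 548))**2) = -57580*(-1/1542633) - 193336/(-100 + 1/(-198))**2 = 57580/1542633 - 193336/(-100 - 1/198)**2 = 57580/1542633 - 193336/((-19801/198)**2) = 57580/1542633 - 193336/392079601/39204 = 57580/1542633 - 193336*39204/392079601 = 57580/1542633 - 7579544544/392079601 = -11669879595118772/604834931129433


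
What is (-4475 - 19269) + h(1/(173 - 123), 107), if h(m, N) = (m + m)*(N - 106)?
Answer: -593599/25 ≈ -23744.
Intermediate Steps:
h(m, N) = 2*m*(-106 + N) (h(m, N) = (2*m)*(-106 + N) = 2*m*(-106 + N))
(-4475 - 19269) + h(1/(173 - 123), 107) = (-4475 - 19269) + 2*(-106 + 107)/(173 - 123) = -23744 + 2*1/50 = -23744 + 2*(1/50)*1 = -23744 + 1/25 = -593599/25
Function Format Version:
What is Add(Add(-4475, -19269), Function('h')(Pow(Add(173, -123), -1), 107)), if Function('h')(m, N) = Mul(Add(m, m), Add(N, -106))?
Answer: Rational(-593599, 25) ≈ -23744.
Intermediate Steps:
Function('h')(m, N) = Mul(2, m, Add(-106, N)) (Function('h')(m, N) = Mul(Mul(2, m), Add(-106, N)) = Mul(2, m, Add(-106, N)))
Add(Add(-4475, -19269), Function('h')(Pow(Add(173, -123), -1), 107)) = Add(Add(-4475, -19269), Mul(2, Pow(Add(173, -123), -1), Add(-106, 107))) = Add(-23744, Mul(2, Pow(50, -1), 1)) = Add(-23744, Mul(2, Rational(1, 50), 1)) = Add(-23744, Rational(1, 25)) = Rational(-593599, 25)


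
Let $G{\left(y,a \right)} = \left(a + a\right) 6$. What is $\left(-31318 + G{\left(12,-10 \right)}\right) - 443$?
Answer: $-31881$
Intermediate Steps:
$G{\left(y,a \right)} = 12 a$ ($G{\left(y,a \right)} = 2 a 6 = 12 a$)
$\left(-31318 + G{\left(12,-10 \right)}\right) - 443 = \left(-31318 + 12 \left(-10\right)\right) - 443 = \left(-31318 - 120\right) - 443 = -31438 - 443 = -31881$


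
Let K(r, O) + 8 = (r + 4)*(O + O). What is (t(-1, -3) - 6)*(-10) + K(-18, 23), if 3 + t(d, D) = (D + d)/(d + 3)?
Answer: -542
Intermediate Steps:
K(r, O) = -8 + 2*O*(4 + r) (K(r, O) = -8 + (r + 4)*(O + O) = -8 + (4 + r)*(2*O) = -8 + 2*O*(4 + r))
t(d, D) = -3 + (D + d)/(3 + d) (t(d, D) = -3 + (D + d)/(d + 3) = -3 + (D + d)/(3 + d))
(t(-1, -3) - 6)*(-10) + K(-18, 23) = ((-9 - 3 - 2*(-1))/(3 - 1) - 6)*(-10) + (-8 + 8*23 + 2*23*(-18)) = ((-9 - 3 + 2)/2 - 6)*(-10) + (-8 + 184 - 828) = ((½)*(-10) - 6)*(-10) - 652 = (-5 - 6)*(-10) - 652 = -11*(-10) - 652 = 110 - 652 = -542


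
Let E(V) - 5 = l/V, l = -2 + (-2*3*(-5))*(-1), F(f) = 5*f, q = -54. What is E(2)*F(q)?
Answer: 2970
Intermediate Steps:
l = -32 (l = -2 - 6*(-5)*(-1) = -2 + 30*(-1) = -2 - 30 = -32)
E(V) = 5 - 32/V
E(2)*F(q) = (5 - 32/2)*(5*(-54)) = (5 - 32*½)*(-270) = (5 - 16)*(-270) = -11*(-270) = 2970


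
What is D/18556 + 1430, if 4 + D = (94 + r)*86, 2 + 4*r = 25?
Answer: 53087309/37112 ≈ 1430.5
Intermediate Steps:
r = 23/4 (r = -1/2 + (1/4)*25 = -1/2 + 25/4 = 23/4 ≈ 5.7500)
D = 17149/2 (D = -4 + (94 + 23/4)*86 = -4 + (399/4)*86 = -4 + 17157/2 = 17149/2 ≈ 8574.5)
D/18556 + 1430 = (17149/2)/18556 + 1430 = (17149/2)*(1/18556) + 1430 = 17149/37112 + 1430 = 53087309/37112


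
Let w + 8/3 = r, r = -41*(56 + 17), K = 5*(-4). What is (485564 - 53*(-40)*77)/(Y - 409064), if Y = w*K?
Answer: -486603/261863 ≈ -1.8582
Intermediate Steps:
K = -20
r = -2993 (r = -41*73 = -2993)
w = -8987/3 (w = -8/3 - 2993 = -8987/3 ≈ -2995.7)
Y = 179740/3 (Y = -8987/3*(-20) = 179740/3 ≈ 59913.)
(485564 - 53*(-40)*77)/(Y - 409064) = (485564 - 53*(-40)*77)/(179740/3 - 409064) = (485564 + 2120*77)/(-1047452/3) = (485564 + 163240)*(-3/1047452) = 648804*(-3/1047452) = -486603/261863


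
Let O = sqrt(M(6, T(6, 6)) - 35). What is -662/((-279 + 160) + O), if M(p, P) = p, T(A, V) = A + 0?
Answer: 39389/7095 + 331*I*sqrt(29)/7095 ≈ 5.5517 + 0.25123*I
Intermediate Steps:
T(A, V) = A
O = I*sqrt(29) (O = sqrt(6 - 35) = sqrt(-29) = I*sqrt(29) ≈ 5.3852*I)
-662/((-279 + 160) + O) = -662/((-279 + 160) + I*sqrt(29)) = -662/(-119 + I*sqrt(29))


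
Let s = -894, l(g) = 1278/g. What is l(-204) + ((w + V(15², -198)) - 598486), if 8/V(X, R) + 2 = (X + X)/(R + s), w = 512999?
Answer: -1276121973/14926 ≈ -85497.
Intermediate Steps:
V(X, R) = 8/(-2 + 2*X/(-894 + R)) (V(X, R) = 8/(-2 + (X + X)/(R - 894)) = 8/(-2 + (2*X)/(-894 + R)) = 8/(-2 + 2*X/(-894 + R)))
l(-204) + ((w + V(15², -198)) - 598486) = 1278/(-204) + ((512999 + 4*(-894 - 198)/(894 + 15² - 1*(-198))) - 598486) = 1278*(-1/204) + ((512999 + 4*(-1092)/(894 + 225 + 198)) - 598486) = -213/34 + ((512999 + 4*(-1092)/1317) - 598486) = -213/34 + ((512999 + 4*(1/1317)*(-1092)) - 598486) = -213/34 + ((512999 - 1456/439) - 598486) = -213/34 + (225205105/439 - 598486) = -213/34 - 37530249/439 = -1276121973/14926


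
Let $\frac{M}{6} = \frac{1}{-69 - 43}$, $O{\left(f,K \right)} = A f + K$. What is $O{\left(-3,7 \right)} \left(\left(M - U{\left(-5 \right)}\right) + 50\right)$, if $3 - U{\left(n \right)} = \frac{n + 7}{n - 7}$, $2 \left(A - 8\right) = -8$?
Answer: $- \frac{39295}{168} \approx -233.9$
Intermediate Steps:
$A = 4$ ($A = 8 + \frac{1}{2} \left(-8\right) = 8 - 4 = 4$)
$O{\left(f,K \right)} = K + 4 f$ ($O{\left(f,K \right)} = 4 f + K = K + 4 f$)
$M = - \frac{3}{56}$ ($M = \frac{6}{-69 - 43} = \frac{6}{-112} = 6 \left(- \frac{1}{112}\right) = - \frac{3}{56} \approx -0.053571$)
$U{\left(n \right)} = 3 - \frac{7 + n}{-7 + n}$ ($U{\left(n \right)} = 3 - \frac{n + 7}{n - 7} = 3 - \frac{7 + n}{-7 + n}$)
$O{\left(-3,7 \right)} \left(\left(M - U{\left(-5 \right)}\right) + 50\right) = \left(7 + 4 \left(-3\right)\right) \left(\left(- \frac{3}{56} - \frac{2 \left(-14 - 5\right)}{-7 - 5}\right) + 50\right) = \left(7 - 12\right) \left(\left(- \frac{3}{56} - 2 \frac{1}{-12} \left(-19\right)\right) + 50\right) = - 5 \left(\left(- \frac{3}{56} - 2 \left(- \frac{1}{12}\right) \left(-19\right)\right) + 50\right) = - 5 \left(\left(- \frac{3}{56} - \frac{19}{6}\right) + 50\right) = - 5 \left(- \frac{541}{168} + 50\right) = \left(-5\right) \frac{7859}{168} = - \frac{39295}{168}$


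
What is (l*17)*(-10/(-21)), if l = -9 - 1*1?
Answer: -1700/21 ≈ -80.952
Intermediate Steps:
l = -10 (l = -9 - 1 = -10)
(l*17)*(-10/(-21)) = (-10*17)*(-10/(-21)) = -(-1700)*(-1)/21 = -170*10/21 = -1700/21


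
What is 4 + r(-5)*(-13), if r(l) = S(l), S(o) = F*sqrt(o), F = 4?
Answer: 4 - 52*I*sqrt(5) ≈ 4.0 - 116.28*I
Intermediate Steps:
S(o) = 4*sqrt(o)
r(l) = 4*sqrt(l)
4 + r(-5)*(-13) = 4 + (4*sqrt(-5))*(-13) = 4 + (4*(I*sqrt(5)))*(-13) = 4 + (4*I*sqrt(5))*(-13) = 4 - 52*I*sqrt(5)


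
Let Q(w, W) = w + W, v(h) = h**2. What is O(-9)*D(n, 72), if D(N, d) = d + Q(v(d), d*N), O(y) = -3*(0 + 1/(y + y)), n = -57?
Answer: 192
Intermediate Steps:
O(y) = -3/(2*y) (O(y) = -3*(0 + 1/(2*y)) = -3/(2*y))
Q(w, W) = W + w
D(N, d) = d + d**2 + N*d (D(N, d) = d + (d*N + d**2) = d + (N*d + d**2) = d + (d**2 + N*d) = d + d**2 + N*d)
O(-9)*D(n, 72) = (-3/2/(-9))*(72*(1 - 57 + 72)) = (-3/2*(-1/9))*(72*16) = (1/6)*1152 = 192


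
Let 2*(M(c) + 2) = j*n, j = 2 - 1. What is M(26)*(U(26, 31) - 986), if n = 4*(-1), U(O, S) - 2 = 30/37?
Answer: 145512/37 ≈ 3932.8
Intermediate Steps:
U(O, S) = 104/37 (U(O, S) = 2 + 30/37 = 104/37)
j = 1
n = -4
M(c) = -4 (M(c) = -2 + (1*(-4))/2 = -2 + (½)*(-4) = -2 - 2 = -4)
M(26)*(U(26, 31) - 986) = -4*(104/37 - 986) = -4*(-36378/37) = 145512/37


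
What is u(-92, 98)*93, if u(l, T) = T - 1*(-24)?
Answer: 11346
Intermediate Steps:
u(l, T) = 24 + T (u(l, T) = T + 24 = 24 + T)
u(-92, 98)*93 = (24 + 98)*93 = 122*93 = 11346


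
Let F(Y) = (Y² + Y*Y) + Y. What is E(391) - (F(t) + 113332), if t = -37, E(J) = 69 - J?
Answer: -116355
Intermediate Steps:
F(Y) = Y + 2*Y² (F(Y) = (Y² + Y²) + Y = 2*Y² + Y = Y + 2*Y²)
E(391) - (F(t) + 113332) = (69 - 1*391) - (-37*(1 + 2*(-37)) + 113332) = (69 - 391) - (-37*(1 - 74) + 113332) = -322 - (-37*(-73) + 113332) = -322 - (2701 + 113332) = -322 - 1*116033 = -322 - 116033 = -116355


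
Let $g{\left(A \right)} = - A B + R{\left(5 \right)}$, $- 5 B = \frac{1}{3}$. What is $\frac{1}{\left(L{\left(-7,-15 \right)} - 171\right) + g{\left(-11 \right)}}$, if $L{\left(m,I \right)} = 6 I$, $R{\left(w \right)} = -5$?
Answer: $- \frac{15}{4001} \approx -0.0037491$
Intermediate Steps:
$B = - \frac{1}{15}$ ($B = - \frac{1}{5 \cdot 3} = \left(- \frac{1}{5}\right) \frac{1}{3} = - \frac{1}{15} \approx -0.066667$)
$g{\left(A \right)} = -5 + \frac{A}{15}$ ($g{\left(A \right)} = - A \left(- \frac{1}{15}\right) - 5 = \frac{A}{15} - 5 = -5 + \frac{A}{15}$)
$\frac{1}{\left(L{\left(-7,-15 \right)} - 171\right) + g{\left(-11 \right)}} = \frac{1}{\left(6 \left(-15\right) - 171\right) + \left(-5 + \frac{1}{15} \left(-11\right)\right)} = \frac{1}{\left(-90 - 171\right) - \frac{86}{15}} = \frac{1}{-261 - \frac{86}{15}} = \frac{1}{- \frac{4001}{15}} = - \frac{15}{4001}$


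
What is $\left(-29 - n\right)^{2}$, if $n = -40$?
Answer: $121$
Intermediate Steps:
$\left(-29 - n\right)^{2} = \left(-29 - -40\right)^{2} = \left(-29 + 40\right)^{2} = 11^{2} = 121$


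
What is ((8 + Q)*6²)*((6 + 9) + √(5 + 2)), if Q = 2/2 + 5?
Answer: 7560 + 504*√7 ≈ 8893.5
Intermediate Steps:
Q = 6 (Q = (½)*2 + 5 = 1 + 5 = 6)
((8 + Q)*6²)*((6 + 9) + √(5 + 2)) = ((8 + 6)*6²)*((6 + 9) + √(5 + 2)) = (14*36)*(15 + √7) = 504*(15 + √7) = 7560 + 504*√7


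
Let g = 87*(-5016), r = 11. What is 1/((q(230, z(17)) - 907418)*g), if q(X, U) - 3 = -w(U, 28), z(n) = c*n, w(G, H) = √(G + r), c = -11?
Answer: 907415/359326037903937192 - I*√11/89831509475984298 ≈ 2.5253e-12 - 3.6921e-17*I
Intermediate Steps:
w(G, H) = √(11 + G) (w(G, H) = √(G + 11) = √(11 + G))
z(n) = -11*n
q(X, U) = 3 - √(11 + U)
g = -436392
1/((q(230, z(17)) - 907418)*g) = 1/((3 - √(11 - 11*17)) - 907418*(-436392)) = -1/436392/((3 - √(11 - 187)) - 907418) = -1/436392/((3 - √(-176)) - 907418) = -1/436392/((3 - 4*I*√11) - 907418) = -1/436392/(-907415 - 4*I*√11) = -1/(436392*(-907415 - 4*I*√11))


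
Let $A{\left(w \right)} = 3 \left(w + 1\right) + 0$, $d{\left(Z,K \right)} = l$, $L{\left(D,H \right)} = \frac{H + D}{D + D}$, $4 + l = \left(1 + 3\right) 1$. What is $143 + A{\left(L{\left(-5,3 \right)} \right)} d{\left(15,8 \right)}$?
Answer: $143$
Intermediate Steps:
$l = 0$ ($l = -4 + \left(1 + 3\right) 1 = -4 + 4 \cdot 1 = -4 + 4 = 0$)
$L{\left(D,H \right)} = \frac{D + H}{2 D}$
$d{\left(Z,K \right)} = 0$
$A{\left(w \right)} = 3 + 3 w$ ($A{\left(w \right)} = 3 \left(1 + w\right) + 0 = \left(3 + 3 w\right) + 0 = 3 + 3 w$)
$143 + A{\left(L{\left(-5,3 \right)} \right)} d{\left(15,8 \right)} = 143 + \left(3 + 3 \frac{-5 + 3}{2 \left(-5\right)}\right) 0 = 143 + \left(3 + 3 \cdot \frac{1}{2} \left(- \frac{1}{5}\right) \left(-2\right)\right) 0 = 143 + \left(3 + 3 \cdot \frac{1}{5}\right) 0 = 143 + \left(3 + \frac{3}{5}\right) 0 = 143 + \frac{18}{5} \cdot 0 = 143 + 0 = 143$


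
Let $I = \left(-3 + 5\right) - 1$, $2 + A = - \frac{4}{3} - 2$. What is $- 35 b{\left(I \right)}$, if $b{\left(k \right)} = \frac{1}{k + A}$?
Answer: $\frac{105}{13} \approx 8.0769$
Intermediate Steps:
$A = - \frac{16}{3}$ ($A = -2 - \left(2 + \frac{4}{3}\right) = -2 - \left(2 + 4 \cdot \frac{1}{3}\right) = -2 - \frac{10}{3} = - \frac{16}{3} \approx -5.3333$)
$I = 1$ ($I = 2 - 1 = 1$)
$b{\left(k \right)} = \frac{1}{- \frac{16}{3} + k}$ ($b{\left(k \right)} = \frac{1}{k - \frac{16}{3}} = \frac{1}{- \frac{16}{3} + k}$)
$- 35 b{\left(I \right)} = - 35 \frac{3}{-16 + 3 \cdot 1} = - 35 \frac{3}{-16 + 3} = - 35 \frac{3}{-13} = - 35 \cdot 3 \left(- \frac{1}{13}\right) = \left(-35\right) \left(- \frac{3}{13}\right) = \frac{105}{13}$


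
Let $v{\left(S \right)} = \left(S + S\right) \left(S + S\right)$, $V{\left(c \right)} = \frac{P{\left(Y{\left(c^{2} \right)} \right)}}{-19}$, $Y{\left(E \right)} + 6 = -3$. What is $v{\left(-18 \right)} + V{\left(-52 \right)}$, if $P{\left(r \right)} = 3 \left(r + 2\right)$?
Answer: $\frac{24645}{19} \approx 1297.1$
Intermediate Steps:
$Y{\left(E \right)} = -9$ ($Y{\left(E \right)} = -6 - 3 = -9$)
$P{\left(r \right)} = 6 + 3 r$ ($P{\left(r \right)} = 3 \left(2 + r\right) = 6 + 3 r$)
$V{\left(c \right)} = \frac{21}{19}$ ($V{\left(c \right)} = \frac{6 + 3 \left(-9\right)}{-19} = \left(6 - 27\right) \left(- \frac{1}{19}\right) = \left(-21\right) \left(- \frac{1}{19}\right) = \frac{21}{19}$)
$v{\left(S \right)} = 4 S^{2}$ ($v{\left(S \right)} = 2 S 2 S = 4 S^{2}$)
$v{\left(-18 \right)} + V{\left(-52 \right)} = 4 \left(-18\right)^{2} + \frac{21}{19} = 4 \cdot 324 + \frac{21}{19} = 1296 + \frac{21}{19} = \frac{24645}{19}$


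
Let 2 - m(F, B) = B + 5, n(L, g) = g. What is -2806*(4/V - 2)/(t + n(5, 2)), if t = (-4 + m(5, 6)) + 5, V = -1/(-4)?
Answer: 19642/3 ≈ 6547.3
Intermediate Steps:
V = ¼ (V = -1*(-¼) = ¼ ≈ 0.25000)
m(F, B) = -3 - B (m(F, B) = 2 - (B + 5) = 2 - (5 + B) = 2 + (-5 - B) = -3 - B)
t = -8 (t = (-4 + (-3 - 1*6)) + 5 = (-4 + (-3 - 6)) + 5 = (-4 - 9) + 5 = -13 + 5 = -8)
-2806*(4/V - 2)/(t + n(5, 2)) = -2806*(4/(¼) - 2)/(-8 + 2) = -2806*(4*4 - 2)/(-6) = -2806*(16 - 2)*(-1)/6 = -39284*(-1)/6 = -2806*(-7/3) = 19642/3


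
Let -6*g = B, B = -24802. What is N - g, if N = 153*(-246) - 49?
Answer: -125462/3 ≈ -41821.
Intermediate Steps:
g = 12401/3 (g = -⅙*(-24802) = 12401/3 ≈ 4133.7)
N = -37687 (N = -37638 - 49 = -37687)
N - g = -37687 - 1*12401/3 = -37687 - 12401/3 = -125462/3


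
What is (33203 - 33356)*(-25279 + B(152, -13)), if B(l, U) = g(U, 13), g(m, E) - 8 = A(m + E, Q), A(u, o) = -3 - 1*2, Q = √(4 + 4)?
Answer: 3867228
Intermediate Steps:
Q = 2*√2 (Q = √8 = 2*√2 ≈ 2.8284)
A(u, o) = -5 (A(u, o) = -3 - 2 = -5)
g(m, E) = 3 (g(m, E) = 8 - 5 = 3)
B(l, U) = 3
(33203 - 33356)*(-25279 + B(152, -13)) = (33203 - 33356)*(-25279 + 3) = -153*(-25276) = 3867228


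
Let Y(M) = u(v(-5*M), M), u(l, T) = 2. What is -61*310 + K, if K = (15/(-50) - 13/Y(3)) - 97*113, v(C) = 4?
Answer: -149389/5 ≈ -29878.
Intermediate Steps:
Y(M) = 2
K = -54839/5 (K = (15/(-50) - 13/2) - 97*113 = (15*(-1/50) - 13*1/2) - 10961 = (-3/10 - 13/2) - 10961 = -34/5 - 10961 = -54839/5 ≈ -10968.)
-61*310 + K = -61*310 - 54839/5 = -18910 - 54839/5 = -149389/5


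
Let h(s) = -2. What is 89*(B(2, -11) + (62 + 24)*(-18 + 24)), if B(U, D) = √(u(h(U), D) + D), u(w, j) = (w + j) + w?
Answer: 45924 + 89*I*√26 ≈ 45924.0 + 453.81*I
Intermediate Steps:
u(w, j) = j + 2*w (u(w, j) = (j + w) + w = j + 2*w)
B(U, D) = √(-4 + 2*D) (B(U, D) = √((D + 2*(-2)) + D) = √((D - 4) + D) = √((-4 + D) + D) = √(-4 + 2*D))
89*(B(2, -11) + (62 + 24)*(-18 + 24)) = 89*(√(-4 + 2*(-11)) + (62 + 24)*(-18 + 24)) = 89*(√(-4 - 22) + 86*6) = 89*(√(-26) + 516) = 89*(I*√26 + 516) = 89*(516 + I*√26) = 45924 + 89*I*√26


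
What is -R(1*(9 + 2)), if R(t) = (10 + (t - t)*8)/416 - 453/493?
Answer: 91759/102544 ≈ 0.89483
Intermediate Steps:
R(t) = -91759/102544 (R(t) = (10 + 0*8)*(1/416) - 453*1/493 = (10 + 0)*(1/416) - 453/493 = 10*(1/416) - 453/493 = 5/208 - 453/493 = -91759/102544)
-R(1*(9 + 2)) = -1*(-91759/102544) = 91759/102544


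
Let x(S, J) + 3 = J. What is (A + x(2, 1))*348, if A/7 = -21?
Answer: -51852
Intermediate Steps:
A = -147 (A = 7*(-21) = -147)
x(S, J) = -3 + J
(A + x(2, 1))*348 = (-147 + (-3 + 1))*348 = (-147 - 2)*348 = -149*348 = -51852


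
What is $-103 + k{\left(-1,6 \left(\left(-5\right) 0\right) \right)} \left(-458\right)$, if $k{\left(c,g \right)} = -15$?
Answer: $6767$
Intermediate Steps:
$-103 + k{\left(-1,6 \left(\left(-5\right) 0\right) \right)} \left(-458\right) = -103 - -6870 = -103 + 6870 = 6767$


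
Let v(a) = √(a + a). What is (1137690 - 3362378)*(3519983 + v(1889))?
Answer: -7830863940304 - 2224688*√3778 ≈ -7.8310e+12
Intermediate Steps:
v(a) = √2*√a (v(a) = √(2*a) = √2*√a)
(1137690 - 3362378)*(3519983 + v(1889)) = (1137690 - 3362378)*(3519983 + √2*√1889) = -2224688*(3519983 + √3778) = -7830863940304 - 2224688*√3778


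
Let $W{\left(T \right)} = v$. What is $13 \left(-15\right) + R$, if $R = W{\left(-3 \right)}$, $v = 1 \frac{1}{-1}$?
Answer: $-196$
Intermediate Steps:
$v = -1$ ($v = 1 \left(-1\right) = -1$)
$W{\left(T \right)} = -1$
$R = -1$
$13 \left(-15\right) + R = 13 \left(-15\right) - 1 = -195 - 1 = -196$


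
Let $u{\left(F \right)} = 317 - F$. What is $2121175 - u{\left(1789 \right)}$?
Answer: $2122647$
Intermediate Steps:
$2121175 - u{\left(1789 \right)} = 2121175 - \left(317 - 1789\right) = 2121175 - -1472 = 2121175 + 1472 = 2122647$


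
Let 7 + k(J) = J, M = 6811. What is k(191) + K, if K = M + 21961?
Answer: 28956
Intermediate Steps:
k(J) = -7 + J
K = 28772 (K = 6811 + 21961 = 28772)
k(191) + K = (-7 + 191) + 28772 = 184 + 28772 = 28956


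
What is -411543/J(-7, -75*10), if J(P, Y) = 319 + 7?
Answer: -411543/326 ≈ -1262.4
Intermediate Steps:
J(P, Y) = 326
-411543/J(-7, -75*10) = -411543/326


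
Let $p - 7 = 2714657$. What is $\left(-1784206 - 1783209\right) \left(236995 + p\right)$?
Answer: $-10529792591485$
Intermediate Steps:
$p = 2714664$ ($p = 7 + 2714657 = 2714664$)
$\left(-1784206 - 1783209\right) \left(236995 + p\right) = \left(-1784206 - 1783209\right) \left(236995 + 2714664\right) = \left(-3567415\right) 2951659 = -10529792591485$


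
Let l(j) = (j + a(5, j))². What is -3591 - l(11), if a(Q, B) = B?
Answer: -4075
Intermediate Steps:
l(j) = 4*j² (l(j) = (j + j)² = (2*j)² = 4*j²)
-3591 - l(11) = -3591 - 4*11² = -3591 - 4*121 = -3591 - 1*484 = -3591 - 484 = -4075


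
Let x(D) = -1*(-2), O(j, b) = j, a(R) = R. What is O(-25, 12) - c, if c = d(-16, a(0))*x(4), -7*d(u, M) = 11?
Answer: -153/7 ≈ -21.857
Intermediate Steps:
x(D) = 2
d(u, M) = -11/7 (d(u, M) = -⅐*11 = -11/7)
c = -22/7 (c = -11/7*2 = -22/7 ≈ -3.1429)
O(-25, 12) - c = -25 - 1*(-22/7) = -25 + 22/7 = -153/7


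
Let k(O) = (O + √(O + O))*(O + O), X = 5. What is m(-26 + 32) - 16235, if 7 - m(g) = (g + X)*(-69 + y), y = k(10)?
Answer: -17669 - 440*√5 ≈ -18653.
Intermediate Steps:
k(O) = 2*O*(O + √2*√O) (k(O) = (O + √(2*O))*(2*O) = (O + √2*√O)*(2*O) = 2*O*(O + √2*√O))
y = 200 + 40*√5 (y = 2*10² + 2*√2*10^(3/2) = 2*100 + 2*√2*(10*√10) = 200 + 40*√5 ≈ 289.44)
m(g) = 7 - (5 + g)*(131 + 40*√5) (m(g) = 7 - (g + 5)*(-69 + (200 + 40*√5)) = 7 - (5 + g)*(131 + 40*√5))
m(-26 + 32) - 16235 = (-648 - 200*√5 + 69*(-26 + 32) - 40*(-26 + 32)*(5 + √5)) - 16235 = (-648 - 200*√5 + 69*6 - 40*6*(5 + √5)) - 16235 = (-648 - 200*√5 + 414 + (-1200 - 240*√5)) - 16235 = (-1434 - 440*√5) - 16235 = -17669 - 440*√5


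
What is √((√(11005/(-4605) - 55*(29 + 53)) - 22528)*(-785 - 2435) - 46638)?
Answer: √(61491977594802 - 2965620*I*√3827594031)/921 ≈ 8514.3 - 12.702*I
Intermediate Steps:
√((√(11005/(-4605) - 55*(29 + 53)) - 22528)*(-785 - 2435) - 46638) = √((√(11005*(-1/4605) - 55*82) - 22528)*(-3220) - 46638) = √((√(-2201/921 - 4510) - 22528)*(-3220) - 46638) = √((√(-4155911/921) - 22528)*(-3220) - 46638) = √((I*√3827594031/921 - 22528)*(-3220) - 46638) = √((-22528 + I*√3827594031/921)*(-3220) - 46638) = √((72540160 - 3220*I*√3827594031/921) - 46638) = √(72493522 - 3220*I*√3827594031/921)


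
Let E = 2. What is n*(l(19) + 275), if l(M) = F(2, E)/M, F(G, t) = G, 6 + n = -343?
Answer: -1824223/19 ≈ -96012.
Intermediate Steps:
n = -349 (n = -6 - 343 = -349)
l(M) = 2/M
n*(l(19) + 275) = -349*(2/19 + 275) = -349*5227/19 = -1824223/19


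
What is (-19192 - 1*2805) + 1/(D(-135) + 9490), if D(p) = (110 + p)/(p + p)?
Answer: -11272692551/512465 ≈ -21997.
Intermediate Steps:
D(p) = (110 + p)/(2*p) (D(p) = (110 + p)/((2*p)) = (110 + p)*(1/(2*p)) = (110 + p)/(2*p))
(-19192 - 1*2805) + 1/(D(-135) + 9490) = (-19192 - 1*2805) + 1/((½)*(110 - 135)/(-135) + 9490) = (-19192 - 2805) + 1/((½)*(-1/135)*(-25) + 9490) = -21997 + 1/(5/54 + 9490) = -21997 + 1/(512465/54) = -21997 + 54/512465 = -11272692551/512465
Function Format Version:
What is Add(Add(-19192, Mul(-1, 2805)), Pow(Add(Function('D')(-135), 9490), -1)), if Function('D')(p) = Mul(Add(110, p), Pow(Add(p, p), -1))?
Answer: Rational(-11272692551, 512465) ≈ -21997.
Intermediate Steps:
Function('D')(p) = Mul(Rational(1, 2), Pow(p, -1), Add(110, p)) (Function('D')(p) = Mul(Add(110, p), Pow(Mul(2, p), -1)) = Mul(Add(110, p), Mul(Rational(1, 2), Pow(p, -1))) = Mul(Rational(1, 2), Pow(p, -1), Add(110, p)))
Add(Add(-19192, Mul(-1, 2805)), Pow(Add(Function('D')(-135), 9490), -1)) = Add(Add(-19192, Mul(-1, 2805)), Pow(Add(Mul(Rational(1, 2), Pow(-135, -1), Add(110, -135)), 9490), -1)) = Add(Add(-19192, -2805), Pow(Add(Mul(Rational(1, 2), Rational(-1, 135), -25), 9490), -1)) = Add(-21997, Pow(Add(Rational(5, 54), 9490), -1)) = Add(-21997, Pow(Rational(512465, 54), -1)) = Add(-21997, Rational(54, 512465)) = Rational(-11272692551, 512465)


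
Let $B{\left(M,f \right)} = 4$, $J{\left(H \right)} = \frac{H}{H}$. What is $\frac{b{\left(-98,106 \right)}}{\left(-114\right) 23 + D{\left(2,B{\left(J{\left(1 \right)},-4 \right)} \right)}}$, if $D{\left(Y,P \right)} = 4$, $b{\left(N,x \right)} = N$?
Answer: $\frac{7}{187} \approx 0.037433$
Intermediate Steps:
$J{\left(H \right)} = 1$
$\frac{b{\left(-98,106 \right)}}{\left(-114\right) 23 + D{\left(2,B{\left(J{\left(1 \right)},-4 \right)} \right)}} = - \frac{98}{\left(-114\right) 23 + 4} = - \frac{98}{-2622 + 4} = - \frac{98}{-2618} = \left(-98\right) \left(- \frac{1}{2618}\right) = \frac{7}{187}$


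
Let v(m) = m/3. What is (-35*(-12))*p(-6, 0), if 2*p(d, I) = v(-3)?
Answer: -210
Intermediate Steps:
v(m) = m/3 (v(m) = m*(1/3) = m/3)
p(d, I) = -1/2 (p(d, I) = ((1/3)*(-3))/2 = (1/2)*(-1) = -1/2)
(-35*(-12))*p(-6, 0) = -35*(-12)*(-1/2) = 420*(-1/2) = -210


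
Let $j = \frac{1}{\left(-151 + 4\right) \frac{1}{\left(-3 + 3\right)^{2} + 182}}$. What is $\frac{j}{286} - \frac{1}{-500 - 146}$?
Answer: $- \frac{415}{149226} \approx -0.002781$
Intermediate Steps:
$j = - \frac{26}{21}$ ($j = \frac{1}{\left(-147\right) \frac{1}{0^{2} + 182}} = \frac{1}{\left(-147\right) \frac{1}{0 + 182}} = \frac{1}{\left(-147\right) \frac{1}{182}} = \frac{1}{- \frac{21}{26}} = - \frac{26}{21} \approx -1.2381$)
$\frac{j}{286} - \frac{1}{-500 - 146} = - \frac{26}{21 \cdot 286} - \frac{1}{-500 - 146} = \left(- \frac{26}{21}\right) \frac{1}{286} - \frac{1}{-646} = - \frac{1}{231} - - \frac{1}{646} = - \frac{1}{231} + \frac{1}{646} = - \frac{415}{149226}$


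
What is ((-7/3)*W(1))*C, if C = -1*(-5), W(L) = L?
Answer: -35/3 ≈ -11.667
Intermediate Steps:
C = 5
((-7/3)*W(1))*C = (-7/3*1)*5 = (-7*⅓*1)*5 = -7/3*1*5 = -7/3*5 = -35/3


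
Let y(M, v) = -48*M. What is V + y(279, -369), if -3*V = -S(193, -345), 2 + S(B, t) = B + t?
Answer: -40330/3 ≈ -13443.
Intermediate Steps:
S(B, t) = -2 + B + t (S(B, t) = -2 + (B + t) = -2 + B + t)
V = -154/3 (V = -(-1)*(-2 + 193 - 345)/3 = -(-1)*(-154)/3 = -⅓*154 = -154/3 ≈ -51.333)
V + y(279, -369) = -154/3 - 48*279 = -154/3 - 13392 = -40330/3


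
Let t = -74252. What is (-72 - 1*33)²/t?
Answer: -11025/74252 ≈ -0.14848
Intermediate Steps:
(-72 - 1*33)²/t = (-72 - 1*33)²/(-74252) = (-72 - 33)²*(-1/74252) = (-105)²*(-1/74252) = 11025*(-1/74252) = -11025/74252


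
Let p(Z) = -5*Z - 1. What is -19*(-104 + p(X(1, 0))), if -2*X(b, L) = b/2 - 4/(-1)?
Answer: 7125/4 ≈ 1781.3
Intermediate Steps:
X(b, L) = -2 - b/4 (X(b, L) = -(b/2 - 4/(-1))/2 = -(b*(½) - 4*(-1))/2 = -(b/2 + 4)/2 = -(4 + b/2)/2 = -2 - b/4)
p(Z) = -1 - 5*Z
-19*(-104 + p(X(1, 0))) = -19*(-104 + (-1 - 5*(-2 - ¼*1))) = -19*(-104 + (-1 - 5*(-2 - ¼))) = -19*(-104 + (-1 - 5*(-9/4))) = -19*(-104 + (-1 + 45/4)) = -19*(-104 + 41/4) = -19*(-375/4) = 7125/4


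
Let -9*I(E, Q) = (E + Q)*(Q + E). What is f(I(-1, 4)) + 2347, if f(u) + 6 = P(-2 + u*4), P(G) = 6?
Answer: 2347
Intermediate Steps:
I(E, Q) = -(E + Q)**2/9 (I(E, Q) = -(E + Q)*(Q + E)/9 = -(E + Q)*(E + Q)/9 = -(E + Q)**2/9)
f(u) = 0 (f(u) = -6 + 6 = 0)
f(I(-1, 4)) + 2347 = 0 + 2347 = 2347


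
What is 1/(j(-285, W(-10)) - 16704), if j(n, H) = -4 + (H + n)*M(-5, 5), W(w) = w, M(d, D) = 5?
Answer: -1/18183 ≈ -5.4996e-5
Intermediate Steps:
j(n, H) = -4 + 5*H + 5*n (j(n, H) = -4 + (H + n)*5 = -4 + (5*H + 5*n) = -4 + 5*H + 5*n)
1/(j(-285, W(-10)) - 16704) = 1/((-4 + 5*(-10) + 5*(-285)) - 16704) = 1/((-4 - 50 - 1425) - 16704) = 1/(-1479 - 16704) = 1/(-18183) = -1/18183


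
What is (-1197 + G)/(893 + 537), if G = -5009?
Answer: -3103/715 ≈ -4.3399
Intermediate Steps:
(-1197 + G)/(893 + 537) = (-1197 - 5009)/(893 + 537) = -6206/1430 = -6206*1/1430 = -3103/715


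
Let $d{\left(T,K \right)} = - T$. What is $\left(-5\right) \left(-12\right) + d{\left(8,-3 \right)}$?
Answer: $52$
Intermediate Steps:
$\left(-5\right) \left(-12\right) + d{\left(8,-3 \right)} = \left(-5\right) \left(-12\right) - 8 = 60 - 8 = 52$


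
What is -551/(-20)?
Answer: 551/20 ≈ 27.550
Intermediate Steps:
-551/(-20) = -551*(-1)/20 = -29*(-19/20) = 551/20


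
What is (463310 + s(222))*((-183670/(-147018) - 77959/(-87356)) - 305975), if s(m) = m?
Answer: -227685769430775220447/1605363051 ≈ -1.4183e+11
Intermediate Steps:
(463310 + s(222))*((-183670/(-147018) - 77959/(-87356)) - 305975) = (463310 + 222)*((-183670/(-147018) - 77959/(-87356)) - 305975) = 463532*((-183670*(-1/147018) - 77959*(-1/87356)) - 305975) = 463532*((91835/73509 + 77959/87356) - 305975) = 463532*(13753026391/6421452204 - 305975) = 463532*(-1964790085092509/6421452204) = -227685769430775220447/1605363051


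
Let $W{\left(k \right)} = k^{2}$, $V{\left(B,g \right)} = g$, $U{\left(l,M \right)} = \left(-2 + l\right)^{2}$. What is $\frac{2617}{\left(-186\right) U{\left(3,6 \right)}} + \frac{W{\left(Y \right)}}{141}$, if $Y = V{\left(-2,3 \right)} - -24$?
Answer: $- \frac{77801}{8742} \approx -8.8997$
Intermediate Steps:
$Y = 27$ ($Y = 3 - -24 = 3 + 24 = 27$)
$\frac{2617}{\left(-186\right) U{\left(3,6 \right)}} + \frac{W{\left(Y \right)}}{141} = \frac{2617}{\left(-186\right) \left(-2 + 3\right)^{2}} + \frac{27^{2}}{141} = \frac{2617}{\left(-186\right) 1^{2}} + 729 \cdot \frac{1}{141} = \frac{2617}{\left(-186\right) 1} + \frac{243}{47} = \frac{2617}{-186} + \frac{243}{47} = 2617 \left(- \frac{1}{186}\right) + \frac{243}{47} = - \frac{2617}{186} + \frac{243}{47} = - \frac{77801}{8742}$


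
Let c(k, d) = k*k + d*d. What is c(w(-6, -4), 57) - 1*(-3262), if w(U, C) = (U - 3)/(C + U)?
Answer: 651181/100 ≈ 6511.8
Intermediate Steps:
w(U, C) = (-3 + U)/(C + U)
c(k, d) = d² + k² (c(k, d) = k² + d² = d² + k²)
c(w(-6, -4), 57) - 1*(-3262) = (57² + ((-3 - 6)/(-4 - 6))²) - 1*(-3262) = (3249 + (-9/(-10))²) + 3262 = (3249 + (-⅒*(-9))²) + 3262 = (3249 + (9/10)²) + 3262 = (3249 + 81/100) + 3262 = 324981/100 + 3262 = 651181/100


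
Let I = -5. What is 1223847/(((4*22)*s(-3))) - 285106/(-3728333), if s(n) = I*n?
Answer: 1521095165657/1640466520 ≈ 927.23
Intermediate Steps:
s(n) = -5*n
1223847/(((4*22)*s(-3))) - 285106/(-3728333) = 1223847/(((4*22)*(-5*(-3)))) - 285106/(-3728333) = 1223847/((88*15)) - 285106*(-1/3728333) = 1223847/1320 + 285106/3728333 = 1223847*(1/1320) + 285106/3728333 = 407949/440 + 285106/3728333 = 1521095165657/1640466520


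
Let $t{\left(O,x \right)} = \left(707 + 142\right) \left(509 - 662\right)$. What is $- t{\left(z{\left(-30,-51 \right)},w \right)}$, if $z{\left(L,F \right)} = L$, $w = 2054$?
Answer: $129897$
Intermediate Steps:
$t{\left(O,x \right)} = -129897$ ($t{\left(O,x \right)} = 849 \left(-153\right) = -129897$)
$- t{\left(z{\left(-30,-51 \right)},w \right)} = \left(-1\right) \left(-129897\right) = 129897$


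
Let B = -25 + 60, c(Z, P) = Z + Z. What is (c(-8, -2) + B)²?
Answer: 361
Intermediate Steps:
c(Z, P) = 2*Z
B = 35
(c(-8, -2) + B)² = (2*(-8) + 35)² = (-16 + 35)² = 19² = 361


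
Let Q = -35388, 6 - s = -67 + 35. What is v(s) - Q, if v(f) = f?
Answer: 35426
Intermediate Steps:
s = 38 (s = 6 - (-67 + 35) = 6 - 1*(-32) = 6 + 32 = 38)
v(s) - Q = 38 - 1*(-35388) = 38 + 35388 = 35426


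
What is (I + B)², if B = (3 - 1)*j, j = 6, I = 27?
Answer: 1521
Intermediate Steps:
B = 12 (B = (3 - 1)*6 = 2*6 = 12)
(I + B)² = (27 + 12)² = 39² = 1521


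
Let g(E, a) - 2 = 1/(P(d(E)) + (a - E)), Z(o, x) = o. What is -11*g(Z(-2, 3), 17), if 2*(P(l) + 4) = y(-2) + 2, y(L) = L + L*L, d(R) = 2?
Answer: -385/17 ≈ -22.647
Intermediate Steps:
y(L) = L + L²
P(l) = -2 (P(l) = -4 + (-2*(1 - 2) + 2)/2 = -4 + (-2*(-1) + 2)/2 = -4 + (2 + 2)/2 = -4 + (½)*4 = -4 + 2 = -2)
g(E, a) = 2 + 1/(-2 + a - E) (g(E, a) = 2 + 1/(-2 + (a - E)) = 2 + 1/(-2 + a - E))
-11*g(Z(-2, 3), 17) = -11*(3 - 2*17 + 2*(-2))/(2 - 2 - 1*17) = -11*(3 - 34 - 4)/(2 - 2 - 17) = -11*(-35)/(-17) = -(-11)*(-35)/17 = -11*35/17 = -385/17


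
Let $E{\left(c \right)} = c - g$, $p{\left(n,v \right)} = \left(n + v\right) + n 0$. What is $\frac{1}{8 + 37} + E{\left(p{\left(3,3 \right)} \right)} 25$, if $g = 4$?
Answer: $\frac{2251}{45} \approx 50.022$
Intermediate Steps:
$p{\left(n,v \right)} = n + v$ ($p{\left(n,v \right)} = \left(n + v\right) + 0 = n + v$)
$E{\left(c \right)} = -4 + c$ ($E{\left(c \right)} = c - 4 = -4 + c$)
$\frac{1}{8 + 37} + E{\left(p{\left(3,3 \right)} \right)} 25 = \frac{1}{8 + 37} + \left(-4 + \left(3 + 3\right)\right) 25 = \frac{1}{45} + \left(-4 + 6\right) 25 = \frac{1}{45} + 2 \cdot 25 = \frac{1}{45} + 50 = \frac{2251}{45}$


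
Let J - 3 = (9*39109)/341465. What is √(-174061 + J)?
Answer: I*√20294754758038885/341465 ≈ 417.2*I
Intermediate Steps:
J = 1376376/341465 (J = 3 + (9*39109)/341465 = 3 + 351981*(1/341465) = 3 + 351981/341465 = 1376376/341465 ≈ 4.0308)
√(-174061 + J) = √(-174061 + 1376376/341465) = √(-59434362989/341465) = I*√20294754758038885/341465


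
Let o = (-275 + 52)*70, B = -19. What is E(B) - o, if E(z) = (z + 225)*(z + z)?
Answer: 7782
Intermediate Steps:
E(z) = 2*z*(225 + z) (E(z) = (225 + z)*(2*z) = 2*z*(225 + z))
o = -15610 (o = -223*70 = -15610)
E(B) - o = 2*(-19)*(225 - 19) - 1*(-15610) = 2*(-19)*206 + 15610 = -7828 + 15610 = 7782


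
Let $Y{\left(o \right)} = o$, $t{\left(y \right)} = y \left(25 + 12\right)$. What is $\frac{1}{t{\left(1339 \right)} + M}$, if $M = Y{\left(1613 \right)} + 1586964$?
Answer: $\frac{1}{1638120} \approx 6.1046 \cdot 10^{-7}$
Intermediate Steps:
$t{\left(y \right)} = 37 y$ ($t{\left(y \right)} = y 37 = 37 y$)
$M = 1588577$ ($M = 1613 + 1586964 = 1588577$)
$\frac{1}{t{\left(1339 \right)} + M} = \frac{1}{37 \cdot 1339 + 1588577} = \frac{1}{49543 + 1588577} = \frac{1}{1638120}$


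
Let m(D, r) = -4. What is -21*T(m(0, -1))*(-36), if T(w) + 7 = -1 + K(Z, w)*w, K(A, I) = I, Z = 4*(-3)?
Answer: 6048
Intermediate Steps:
Z = -12
T(w) = -8 + w² (T(w) = -7 + (-1 + w*w) = -7 + (-1 + w²) = -8 + w²)
-21*T(m(0, -1))*(-36) = -21*(-8 + (-4)²)*(-36) = -21*(-8 + 16)*(-36) = -21*8*(-36) = -168*(-36) = 6048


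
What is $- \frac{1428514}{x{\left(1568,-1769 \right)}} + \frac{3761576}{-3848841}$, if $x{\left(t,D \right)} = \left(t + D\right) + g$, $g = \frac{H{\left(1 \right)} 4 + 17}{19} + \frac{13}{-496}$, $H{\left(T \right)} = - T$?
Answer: $\frac{17269070529141976}{2422233443781} \approx 7129.4$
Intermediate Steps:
$g = \frac{6201}{9424}$ ($g = \frac{\left(-1\right) 1 \cdot 4 + 17}{19} + \frac{13}{-496} = \left(\left(-1\right) 4 + 17\right) \frac{1}{19} + 13 \left(- \frac{1}{496}\right) = \left(-4 + 17\right) \frac{1}{19} - \frac{13}{496} = 13 \cdot \frac{1}{19} - \frac{13}{496} = \frac{13}{19} - \frac{13}{496} = \frac{6201}{9424} \approx 0.658$)
$x{\left(t,D \right)} = \frac{6201}{9424} + D + t$ ($x{\left(t,D \right)} = \left(t + D\right) + \frac{6201}{9424} = \left(D + t\right) + \frac{6201}{9424} = \frac{6201}{9424} + D + t$)
$- \frac{1428514}{x{\left(1568,-1769 \right)}} + \frac{3761576}{-3848841} = - \frac{1428514}{\frac{6201}{9424} - 1769 + 1568} + \frac{3761576}{-3848841} = - \frac{1428514}{- \frac{1888023}{9424}} + 3761576 \left(- \frac{1}{3848841}\right) = \left(-1428514\right) \left(- \frac{9424}{1888023}\right) - \frac{3761576}{3848841} = \frac{13462315936}{1888023} - \frac{3761576}{3848841} = \frac{17269070529141976}{2422233443781}$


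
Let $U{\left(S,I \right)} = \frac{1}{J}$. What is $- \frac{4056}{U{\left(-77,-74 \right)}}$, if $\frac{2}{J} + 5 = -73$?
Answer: $104$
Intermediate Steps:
$J = - \frac{1}{39}$ ($J = \frac{2}{-5 - 73} = \frac{2}{-78} = 2 \left(- \frac{1}{78}\right) = - \frac{1}{39} \approx -0.025641$)
$U{\left(S,I \right)} = -39$ ($U{\left(S,I \right)} = \frac{1}{- \frac{1}{39}} = -39$)
$- \frac{4056}{U{\left(-77,-74 \right)}} = - \frac{4056}{-39} = \left(-4056\right) \left(- \frac{1}{39}\right) = 104$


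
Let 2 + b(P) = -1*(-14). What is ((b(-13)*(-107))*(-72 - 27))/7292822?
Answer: 63558/3646411 ≈ 0.017430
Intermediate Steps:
b(P) = 12 (b(P) = -2 - 1*(-14) = -2 + 14 = 12)
((b(-13)*(-107))*(-72 - 27))/7292822 = ((12*(-107))*(-72 - 27))/7292822 = -1284*(-99)*(1/7292822) = 127116*(1/7292822) = 63558/3646411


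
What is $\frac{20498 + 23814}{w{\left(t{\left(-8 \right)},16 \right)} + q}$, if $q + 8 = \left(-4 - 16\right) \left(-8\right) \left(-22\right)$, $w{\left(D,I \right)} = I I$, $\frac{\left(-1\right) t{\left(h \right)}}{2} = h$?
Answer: $- \frac{5539}{409} \approx -13.543$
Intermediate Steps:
$t{\left(h \right)} = - 2 h$
$w{\left(D,I \right)} = I^{2}$
$q = -3528$ ($q = -8 + \left(-4 - 16\right) \left(-8\right) \left(-22\right) = -8 + \left(-20\right) \left(-8\right) \left(-22\right) = -8 + 160 \left(-22\right) = -8 - 3520 = -3528$)
$\frac{20498 + 23814}{w{\left(t{\left(-8 \right)},16 \right)} + q} = \frac{20498 + 23814}{16^{2} - 3528} = \frac{44312}{256 - 3528} = \frac{44312}{-3272} = 44312 \left(- \frac{1}{3272}\right) = - \frac{5539}{409}$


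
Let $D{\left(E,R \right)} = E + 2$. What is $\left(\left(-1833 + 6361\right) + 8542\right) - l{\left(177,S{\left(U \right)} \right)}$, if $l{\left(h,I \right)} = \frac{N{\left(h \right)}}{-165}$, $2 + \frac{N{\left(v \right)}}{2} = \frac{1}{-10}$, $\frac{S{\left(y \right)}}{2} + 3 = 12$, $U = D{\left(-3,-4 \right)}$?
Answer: $\frac{3594243}{275} \approx 13070.0$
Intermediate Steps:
$D{\left(E,R \right)} = 2 + E$
$U = -1$ ($U = 2 - 3 = -1$)
$S{\left(y \right)} = 18$ ($S{\left(y \right)} = -6 + 2 \cdot 12 = -6 + 24 = 18$)
$N{\left(v \right)} = - \frac{21}{5}$ ($N{\left(v \right)} = -4 + \frac{2}{-10} = -4 + 2 \left(- \frac{1}{10}\right) = -4 - \frac{1}{5} = - \frac{21}{5}$)
$l{\left(h,I \right)} = \frac{7}{275}$ ($l{\left(h,I \right)} = - \frac{21}{5 \left(-165\right)} = \left(- \frac{21}{5}\right) \left(- \frac{1}{165}\right) = \frac{7}{275}$)
$\left(\left(-1833 + 6361\right) + 8542\right) - l{\left(177,S{\left(U \right)} \right)} = \left(\left(-1833 + 6361\right) + 8542\right) - \frac{7}{275} = \left(4528 + 8542\right) - \frac{7}{275} = 13070 - \frac{7}{275} = \frac{3594243}{275}$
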